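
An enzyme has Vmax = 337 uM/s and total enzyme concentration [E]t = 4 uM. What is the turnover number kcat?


kcat = Vmax / [E]t
kcat = 337 / 4
kcat = 84.25 s^-1

84.25 s^-1


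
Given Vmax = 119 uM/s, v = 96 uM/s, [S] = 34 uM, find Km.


Km = [S] * (Vmax - v) / v
Km = 34 * (119 - 96) / 96
Km = 8.1458 uM

8.1458 uM


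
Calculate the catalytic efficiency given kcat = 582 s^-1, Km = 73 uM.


Catalytic efficiency = kcat / Km
= 582 / 73
= 7.9726 uM^-1*s^-1

7.9726 uM^-1*s^-1


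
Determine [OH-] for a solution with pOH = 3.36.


[OH-] = 10^(-pOH)
[OH-] = 10^(-3.36)
[OH-] = 4.365e-04 M

4.365e-04 M


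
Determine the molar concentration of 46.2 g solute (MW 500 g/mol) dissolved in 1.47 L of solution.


C = (mass / MW) / volume
C = (46.2 / 500) / 1.47
C = 0.0629 M

0.0629 M


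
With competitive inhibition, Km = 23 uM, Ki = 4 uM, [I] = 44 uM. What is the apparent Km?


Km_app = Km * (1 + [I]/Ki)
Km_app = 23 * (1 + 44/4)
Km_app = 276.0 uM

276.0 uM


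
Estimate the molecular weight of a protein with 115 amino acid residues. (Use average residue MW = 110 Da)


MW = n_residues * 110 Da
MW = 115 * 110
MW = 12650 Da

12650 Da


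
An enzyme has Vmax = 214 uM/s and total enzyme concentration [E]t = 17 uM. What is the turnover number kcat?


kcat = Vmax / [E]t
kcat = 214 / 17
kcat = 12.5882 s^-1

12.5882 s^-1


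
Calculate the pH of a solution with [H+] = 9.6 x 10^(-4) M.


pH = -log10([H+])
pH = -log10(9.6 x 10^(-4))
pH = 3.0177

3.0177


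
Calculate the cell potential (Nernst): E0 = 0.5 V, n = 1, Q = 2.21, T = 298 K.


E = E0 - (RT/nF) * ln(Q)
E = 0.5 - (8.314 * 298 / (1 * 96485)) * ln(2.21)
E = 0.4796 V

0.4796 V


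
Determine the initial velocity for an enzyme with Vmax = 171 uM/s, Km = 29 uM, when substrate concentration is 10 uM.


v = Vmax * [S] / (Km + [S])
v = 171 * 10 / (29 + 10)
v = 43.8462 uM/s

43.8462 uM/s


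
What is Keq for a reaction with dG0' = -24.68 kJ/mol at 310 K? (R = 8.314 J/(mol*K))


Keq = exp(-dG0 * 1000 / (R * T))
Keq = exp(-(-24.68) * 1000 / (8.314 * 310))
Keq = 14411.2461

14411.2461


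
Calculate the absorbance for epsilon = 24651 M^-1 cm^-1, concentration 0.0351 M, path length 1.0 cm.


A = epsilon * c * l
A = 24651 * 0.0351 * 1.0
A = 865.2501

865.2501


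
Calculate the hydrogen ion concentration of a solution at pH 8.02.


[H+] = 10^(-pH)
[H+] = 10^(-8.02)
[H+] = 9.550e-09 M

9.550e-09 M


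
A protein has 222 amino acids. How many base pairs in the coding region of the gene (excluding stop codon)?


Each amino acid = 1 codon = 3 bp
bp = 222 * 3 = 666 bp

666 bp


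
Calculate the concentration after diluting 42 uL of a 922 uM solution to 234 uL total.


C2 = C1 * V1 / V2
C2 = 922 * 42 / 234
C2 = 165.4872 uM

165.4872 uM


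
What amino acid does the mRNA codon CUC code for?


Standard genetic code lookup.
Codon CUC -> Leu

Leu


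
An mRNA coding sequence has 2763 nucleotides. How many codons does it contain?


codons = nucleotides / 3
codons = 2763 / 3 = 921

921


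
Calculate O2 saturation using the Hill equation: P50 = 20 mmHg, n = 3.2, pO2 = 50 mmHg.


Y = pO2^n / (P50^n + pO2^n)
Y = 50^3.2 / (20^3.2 + 50^3.2)
Y = 94.94%

94.94%


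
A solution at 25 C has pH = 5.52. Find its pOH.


pOH = 14 - pH
pOH = 14 - 5.52
pOH = 8.48

8.48


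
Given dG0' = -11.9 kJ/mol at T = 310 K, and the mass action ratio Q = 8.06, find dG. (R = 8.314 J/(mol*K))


dG = dG0' + RT * ln(Q) / 1000
dG = -11.9 + 8.314 * 310 * ln(8.06) / 1000
dG = -6.5213 kJ/mol

-6.5213 kJ/mol


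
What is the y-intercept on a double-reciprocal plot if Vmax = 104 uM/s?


y-intercept = 1/Vmax
= 1/104
= 0.0096 s/uM

0.0096 s/uM


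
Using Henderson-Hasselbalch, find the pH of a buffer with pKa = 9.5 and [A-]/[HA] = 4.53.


pH = pKa + log10([A-]/[HA])
pH = 9.5 + log10(4.53)
pH = 10.1561

10.1561


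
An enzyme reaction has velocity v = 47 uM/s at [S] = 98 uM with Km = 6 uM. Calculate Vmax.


Vmax = v * (Km + [S]) / [S]
Vmax = 47 * (6 + 98) / 98
Vmax = 49.8776 uM/s

49.8776 uM/s


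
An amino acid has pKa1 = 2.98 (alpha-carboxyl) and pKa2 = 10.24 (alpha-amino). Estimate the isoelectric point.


pI = (pKa1 + pKa2) / 2
pI = (2.98 + 10.24) / 2
pI = 6.61

6.61


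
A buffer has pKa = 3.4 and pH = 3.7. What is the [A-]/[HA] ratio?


[A-]/[HA] = 10^(pH - pKa)
= 10^(3.7 - 3.4)
= 1.9953

1.9953


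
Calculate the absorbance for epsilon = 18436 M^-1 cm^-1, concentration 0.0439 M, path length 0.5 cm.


A = epsilon * c * l
A = 18436 * 0.0439 * 0.5
A = 404.6702

404.6702


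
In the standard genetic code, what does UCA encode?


Standard genetic code lookup.
Codon UCA -> Ser

Ser


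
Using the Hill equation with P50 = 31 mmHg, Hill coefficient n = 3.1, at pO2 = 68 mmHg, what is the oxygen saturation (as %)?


Y = pO2^n / (P50^n + pO2^n)
Y = 68^3.1 / (31^3.1 + 68^3.1)
Y = 91.95%

91.95%


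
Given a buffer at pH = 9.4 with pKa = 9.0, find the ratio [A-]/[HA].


[A-]/[HA] = 10^(pH - pKa)
= 10^(9.4 - 9.0)
= 2.5119

2.5119


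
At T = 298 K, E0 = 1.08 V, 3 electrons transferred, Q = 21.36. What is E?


E = E0 - (RT/nF) * ln(Q)
E = 1.08 - (8.314 * 298 / (3 * 96485)) * ln(21.36)
E = 1.0538 V

1.0538 V


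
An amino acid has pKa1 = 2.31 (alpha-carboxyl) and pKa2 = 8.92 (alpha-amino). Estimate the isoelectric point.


pI = (pKa1 + pKa2) / 2
pI = (2.31 + 8.92) / 2
pI = 5.615

5.615


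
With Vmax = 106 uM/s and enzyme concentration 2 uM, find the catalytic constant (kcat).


kcat = Vmax / [E]t
kcat = 106 / 2
kcat = 53.0 s^-1

53.0 s^-1


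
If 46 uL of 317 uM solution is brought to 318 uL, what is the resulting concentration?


C2 = C1 * V1 / V2
C2 = 317 * 46 / 318
C2 = 45.8553 uM

45.8553 uM


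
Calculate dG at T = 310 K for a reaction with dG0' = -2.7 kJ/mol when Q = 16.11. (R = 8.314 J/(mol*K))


dG = dG0' + RT * ln(Q) / 1000
dG = -2.7 + 8.314 * 310 * ln(16.11) / 1000
dG = 4.4636 kJ/mol

4.4636 kJ/mol


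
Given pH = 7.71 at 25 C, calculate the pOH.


pOH = 14 - pH
pOH = 14 - 7.71
pOH = 6.29

6.29


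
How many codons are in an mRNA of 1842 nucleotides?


codons = nucleotides / 3
codons = 1842 / 3 = 614

614


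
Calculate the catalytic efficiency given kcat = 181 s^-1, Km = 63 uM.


Catalytic efficiency = kcat / Km
= 181 / 63
= 2.873 uM^-1*s^-1

2.873 uM^-1*s^-1


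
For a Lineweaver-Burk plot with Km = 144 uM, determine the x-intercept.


x-intercept = -1/Km
= -1/144
= -0.0069 1/uM

-0.0069 1/uM


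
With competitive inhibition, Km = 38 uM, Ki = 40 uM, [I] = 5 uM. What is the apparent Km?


Km_app = Km * (1 + [I]/Ki)
Km_app = 38 * (1 + 5/40)
Km_app = 42.75 uM

42.75 uM


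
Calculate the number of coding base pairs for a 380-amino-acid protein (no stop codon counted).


Each amino acid = 1 codon = 3 bp
bp = 380 * 3 = 1140 bp

1140 bp


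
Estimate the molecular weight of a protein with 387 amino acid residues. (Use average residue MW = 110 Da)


MW = n_residues * 110 Da
MW = 387 * 110
MW = 42570 Da

42570 Da


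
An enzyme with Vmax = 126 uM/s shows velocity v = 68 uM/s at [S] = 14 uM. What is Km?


Km = [S] * (Vmax - v) / v
Km = 14 * (126 - 68) / 68
Km = 11.9412 uM

11.9412 uM


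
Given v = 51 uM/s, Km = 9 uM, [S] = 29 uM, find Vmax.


Vmax = v * (Km + [S]) / [S]
Vmax = 51 * (9 + 29) / 29
Vmax = 66.8276 uM/s

66.8276 uM/s


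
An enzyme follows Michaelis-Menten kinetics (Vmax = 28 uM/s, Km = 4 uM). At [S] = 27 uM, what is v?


v = Vmax * [S] / (Km + [S])
v = 28 * 27 / (4 + 27)
v = 24.3871 uM/s

24.3871 uM/s


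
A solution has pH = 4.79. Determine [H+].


[H+] = 10^(-pH)
[H+] = 10^(-4.79)
[H+] = 1.622e-05 M

1.622e-05 M


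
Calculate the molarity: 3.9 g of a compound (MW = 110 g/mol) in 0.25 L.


C = (mass / MW) / volume
C = (3.9 / 110) / 0.25
C = 0.1418 M

0.1418 M


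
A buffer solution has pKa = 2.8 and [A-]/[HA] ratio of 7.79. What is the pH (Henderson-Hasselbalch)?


pH = pKa + log10([A-]/[HA])
pH = 2.8 + log10(7.79)
pH = 3.6915

3.6915


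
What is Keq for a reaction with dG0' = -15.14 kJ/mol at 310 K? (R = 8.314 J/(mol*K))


Keq = exp(-dG0 * 1000 / (R * T))
Keq = exp(-(-15.14) * 1000 / (8.314 * 310))
Keq = 355.7661

355.7661


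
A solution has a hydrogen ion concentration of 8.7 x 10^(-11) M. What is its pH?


pH = -log10([H+])
pH = -log10(8.7 x 10^(-11))
pH = 10.0605

10.0605


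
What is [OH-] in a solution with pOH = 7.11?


[OH-] = 10^(-pOH)
[OH-] = 10^(-7.11)
[OH-] = 7.762e-08 M

7.762e-08 M


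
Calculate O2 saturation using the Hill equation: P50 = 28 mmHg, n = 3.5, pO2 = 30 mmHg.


Y = pO2^n / (P50^n + pO2^n)
Y = 30^3.5 / (28^3.5 + 30^3.5)
Y = 56.01%

56.01%


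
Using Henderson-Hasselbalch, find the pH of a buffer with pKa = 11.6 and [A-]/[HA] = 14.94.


pH = pKa + log10([A-]/[HA])
pH = 11.6 + log10(14.94)
pH = 12.7744

12.7744


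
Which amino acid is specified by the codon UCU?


Standard genetic code lookup.
Codon UCU -> Ser

Ser


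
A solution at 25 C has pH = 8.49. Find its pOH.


pOH = 14 - pH
pOH = 14 - 8.49
pOH = 5.51

5.51


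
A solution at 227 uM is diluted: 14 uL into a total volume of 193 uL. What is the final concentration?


C2 = C1 * V1 / V2
C2 = 227 * 14 / 193
C2 = 16.4663 uM

16.4663 uM


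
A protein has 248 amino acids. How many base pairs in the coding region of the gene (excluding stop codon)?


Each amino acid = 1 codon = 3 bp
bp = 248 * 3 = 744 bp

744 bp


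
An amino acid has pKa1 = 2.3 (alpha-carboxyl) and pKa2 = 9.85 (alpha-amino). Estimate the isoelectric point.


pI = (pKa1 + pKa2) / 2
pI = (2.3 + 9.85) / 2
pI = 6.075

6.075


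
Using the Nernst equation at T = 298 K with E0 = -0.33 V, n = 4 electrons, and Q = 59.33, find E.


E = E0 - (RT/nF) * ln(Q)
E = -0.33 - (8.314 * 298 / (4 * 96485)) * ln(59.33)
E = -0.3562 V

-0.3562 V


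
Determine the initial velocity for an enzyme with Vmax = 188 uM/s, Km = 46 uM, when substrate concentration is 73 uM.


v = Vmax * [S] / (Km + [S])
v = 188 * 73 / (46 + 73)
v = 115.3277 uM/s

115.3277 uM/s


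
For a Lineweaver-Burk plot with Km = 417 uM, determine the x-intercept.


x-intercept = -1/Km
= -1/417
= -0.0024 1/uM

-0.0024 1/uM


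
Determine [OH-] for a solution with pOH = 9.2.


[OH-] = 10^(-pOH)
[OH-] = 10^(-9.2)
[OH-] = 6.310e-10 M

6.310e-10 M


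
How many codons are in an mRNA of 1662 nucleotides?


codons = nucleotides / 3
codons = 1662 / 3 = 554

554


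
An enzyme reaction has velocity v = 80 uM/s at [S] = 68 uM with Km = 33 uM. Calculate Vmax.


Vmax = v * (Km + [S]) / [S]
Vmax = 80 * (33 + 68) / 68
Vmax = 118.8235 uM/s

118.8235 uM/s


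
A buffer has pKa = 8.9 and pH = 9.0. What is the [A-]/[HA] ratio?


[A-]/[HA] = 10^(pH - pKa)
= 10^(9.0 - 8.9)
= 1.2589

1.2589


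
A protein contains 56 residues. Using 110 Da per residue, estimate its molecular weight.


MW = n_residues * 110 Da
MW = 56 * 110
MW = 6160 Da

6160 Da


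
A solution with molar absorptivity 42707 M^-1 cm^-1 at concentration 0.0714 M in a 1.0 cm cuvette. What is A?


A = epsilon * c * l
A = 42707 * 0.0714 * 1.0
A = 3049.2798

3049.2798


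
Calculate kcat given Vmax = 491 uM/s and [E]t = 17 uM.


kcat = Vmax / [E]t
kcat = 491 / 17
kcat = 28.8824 s^-1

28.8824 s^-1


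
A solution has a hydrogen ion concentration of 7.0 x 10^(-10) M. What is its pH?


pH = -log10([H+])
pH = -log10(7.0 x 10^(-10))
pH = 9.1549

9.1549


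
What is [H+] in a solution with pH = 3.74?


[H+] = 10^(-pH)
[H+] = 10^(-3.74)
[H+] = 1.820e-04 M

1.820e-04 M


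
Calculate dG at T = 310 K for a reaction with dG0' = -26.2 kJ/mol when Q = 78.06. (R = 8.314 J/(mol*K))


dG = dG0' + RT * ln(Q) / 1000
dG = -26.2 + 8.314 * 310 * ln(78.06) / 1000
dG = -14.9693 kJ/mol

-14.9693 kJ/mol


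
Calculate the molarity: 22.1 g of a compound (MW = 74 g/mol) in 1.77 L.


C = (mass / MW) / volume
C = (22.1 / 74) / 1.77
C = 0.1687 M

0.1687 M


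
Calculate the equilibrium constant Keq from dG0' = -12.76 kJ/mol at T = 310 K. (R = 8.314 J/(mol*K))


Keq = exp(-dG0 * 1000 / (R * T))
Keq = exp(-(-12.76) * 1000 / (8.314 * 310))
Keq = 141.2937

141.2937


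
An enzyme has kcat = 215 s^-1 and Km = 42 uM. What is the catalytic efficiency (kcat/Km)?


Catalytic efficiency = kcat / Km
= 215 / 42
= 5.119 uM^-1*s^-1

5.119 uM^-1*s^-1


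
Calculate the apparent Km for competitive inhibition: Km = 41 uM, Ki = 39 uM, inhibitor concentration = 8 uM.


Km_app = Km * (1 + [I]/Ki)
Km_app = 41 * (1 + 8/39)
Km_app = 49.4103 uM

49.4103 uM


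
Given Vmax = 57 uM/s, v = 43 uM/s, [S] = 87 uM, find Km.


Km = [S] * (Vmax - v) / v
Km = 87 * (57 - 43) / 43
Km = 28.3256 uM

28.3256 uM


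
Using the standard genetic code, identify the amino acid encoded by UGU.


Standard genetic code lookup.
Codon UGU -> Cys

Cys


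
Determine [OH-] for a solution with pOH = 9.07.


[OH-] = 10^(-pOH)
[OH-] = 10^(-9.07)
[OH-] = 8.511e-10 M

8.511e-10 M


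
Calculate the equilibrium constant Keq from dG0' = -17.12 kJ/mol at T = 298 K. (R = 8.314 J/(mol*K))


Keq = exp(-dG0 * 1000 / (R * T))
Keq = exp(-(-17.12) * 1000 / (8.314 * 298))
Keq = 1002.2381

1002.2381


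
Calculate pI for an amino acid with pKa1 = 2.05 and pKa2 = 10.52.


pI = (pKa1 + pKa2) / 2
pI = (2.05 + 10.52) / 2
pI = 6.285

6.285


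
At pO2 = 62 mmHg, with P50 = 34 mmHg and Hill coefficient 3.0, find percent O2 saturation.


Y = pO2^n / (P50^n + pO2^n)
Y = 62^3.0 / (34^3.0 + 62^3.0)
Y = 85.84%

85.84%


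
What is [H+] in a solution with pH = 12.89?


[H+] = 10^(-pH)
[H+] = 10^(-12.89)
[H+] = 1.288e-13 M

1.288e-13 M


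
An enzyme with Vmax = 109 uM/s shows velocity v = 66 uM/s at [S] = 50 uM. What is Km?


Km = [S] * (Vmax - v) / v
Km = 50 * (109 - 66) / 66
Km = 32.5758 uM

32.5758 uM


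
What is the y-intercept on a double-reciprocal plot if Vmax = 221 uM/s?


y-intercept = 1/Vmax
= 1/221
= 0.0045 s/uM

0.0045 s/uM


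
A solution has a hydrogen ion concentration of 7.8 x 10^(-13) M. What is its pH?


pH = -log10([H+])
pH = -log10(7.8 x 10^(-13))
pH = 12.1079

12.1079


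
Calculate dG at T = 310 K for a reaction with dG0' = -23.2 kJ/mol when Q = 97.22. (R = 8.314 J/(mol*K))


dG = dG0' + RT * ln(Q) / 1000
dG = -23.2 + 8.314 * 310 * ln(97.22) / 1000
dG = -11.4036 kJ/mol

-11.4036 kJ/mol


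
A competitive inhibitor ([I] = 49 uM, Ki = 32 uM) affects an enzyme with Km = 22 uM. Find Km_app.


Km_app = Km * (1 + [I]/Ki)
Km_app = 22 * (1 + 49/32)
Km_app = 55.6875 uM

55.6875 uM


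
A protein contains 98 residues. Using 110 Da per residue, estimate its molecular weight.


MW = n_residues * 110 Da
MW = 98 * 110
MW = 10780 Da

10780 Da


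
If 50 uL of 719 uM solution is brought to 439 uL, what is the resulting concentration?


C2 = C1 * V1 / V2
C2 = 719 * 50 / 439
C2 = 81.8907 uM

81.8907 uM


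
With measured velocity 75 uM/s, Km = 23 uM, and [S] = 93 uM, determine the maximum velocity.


Vmax = v * (Km + [S]) / [S]
Vmax = 75 * (23 + 93) / 93
Vmax = 93.5484 uM/s

93.5484 uM/s


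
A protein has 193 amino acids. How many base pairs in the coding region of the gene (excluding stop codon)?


Each amino acid = 1 codon = 3 bp
bp = 193 * 3 = 579 bp

579 bp


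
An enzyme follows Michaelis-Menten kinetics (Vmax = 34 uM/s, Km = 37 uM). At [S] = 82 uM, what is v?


v = Vmax * [S] / (Km + [S])
v = 34 * 82 / (37 + 82)
v = 23.4286 uM/s

23.4286 uM/s


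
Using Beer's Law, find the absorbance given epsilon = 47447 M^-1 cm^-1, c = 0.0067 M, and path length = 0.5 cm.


A = epsilon * c * l
A = 47447 * 0.0067 * 0.5
A = 158.9475

158.9475


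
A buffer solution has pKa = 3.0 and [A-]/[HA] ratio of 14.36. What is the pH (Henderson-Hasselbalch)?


pH = pKa + log10([A-]/[HA])
pH = 3.0 + log10(14.36)
pH = 4.1572

4.1572


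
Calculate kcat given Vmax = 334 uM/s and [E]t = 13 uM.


kcat = Vmax / [E]t
kcat = 334 / 13
kcat = 25.6923 s^-1

25.6923 s^-1


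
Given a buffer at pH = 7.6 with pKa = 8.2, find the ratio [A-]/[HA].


[A-]/[HA] = 10^(pH - pKa)
= 10^(7.6 - 8.2)
= 0.2512

0.2512


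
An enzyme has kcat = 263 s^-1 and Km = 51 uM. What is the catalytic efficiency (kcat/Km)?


Catalytic efficiency = kcat / Km
= 263 / 51
= 5.1569 uM^-1*s^-1

5.1569 uM^-1*s^-1


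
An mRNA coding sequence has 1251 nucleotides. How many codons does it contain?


codons = nucleotides / 3
codons = 1251 / 3 = 417

417


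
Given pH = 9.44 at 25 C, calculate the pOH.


pOH = 14 - pH
pOH = 14 - 9.44
pOH = 4.56

4.56


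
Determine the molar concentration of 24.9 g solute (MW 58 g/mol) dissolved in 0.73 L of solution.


C = (mass / MW) / volume
C = (24.9 / 58) / 0.73
C = 0.5881 M

0.5881 M


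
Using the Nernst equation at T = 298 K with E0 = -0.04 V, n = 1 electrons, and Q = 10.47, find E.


E = E0 - (RT/nF) * ln(Q)
E = -0.04 - (8.314 * 298 / (1 * 96485)) * ln(10.47)
E = -0.1003 V

-0.1003 V


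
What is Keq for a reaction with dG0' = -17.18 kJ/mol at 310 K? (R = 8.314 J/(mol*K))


Keq = exp(-dG0 * 1000 / (R * T))
Keq = exp(-(-17.18) * 1000 / (8.314 * 310))
Keq = 785.0812

785.0812


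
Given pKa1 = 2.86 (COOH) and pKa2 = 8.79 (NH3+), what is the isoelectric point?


pI = (pKa1 + pKa2) / 2
pI = (2.86 + 8.79) / 2
pI = 5.825

5.825


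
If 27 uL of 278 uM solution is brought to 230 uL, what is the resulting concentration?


C2 = C1 * V1 / V2
C2 = 278 * 27 / 230
C2 = 32.6348 uM

32.6348 uM


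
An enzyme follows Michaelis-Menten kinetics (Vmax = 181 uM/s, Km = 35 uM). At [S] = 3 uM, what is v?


v = Vmax * [S] / (Km + [S])
v = 181 * 3 / (35 + 3)
v = 14.2895 uM/s

14.2895 uM/s


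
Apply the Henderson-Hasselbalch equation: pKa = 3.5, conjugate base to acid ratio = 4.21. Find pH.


pH = pKa + log10([A-]/[HA])
pH = 3.5 + log10(4.21)
pH = 4.1243

4.1243


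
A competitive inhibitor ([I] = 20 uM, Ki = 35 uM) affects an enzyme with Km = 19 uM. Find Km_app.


Km_app = Km * (1 + [I]/Ki)
Km_app = 19 * (1 + 20/35)
Km_app = 29.8571 uM

29.8571 uM


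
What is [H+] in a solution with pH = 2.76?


[H+] = 10^(-pH)
[H+] = 10^(-2.76)
[H+] = 0.0017 M

0.0017 M


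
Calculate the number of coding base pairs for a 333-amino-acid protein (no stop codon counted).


Each amino acid = 1 codon = 3 bp
bp = 333 * 3 = 999 bp

999 bp


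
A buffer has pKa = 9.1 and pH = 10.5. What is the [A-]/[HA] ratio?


[A-]/[HA] = 10^(pH - pKa)
= 10^(10.5 - 9.1)
= 25.1189

25.1189


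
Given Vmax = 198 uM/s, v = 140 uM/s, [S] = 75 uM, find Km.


Km = [S] * (Vmax - v) / v
Km = 75 * (198 - 140) / 140
Km = 31.0714 uM

31.0714 uM


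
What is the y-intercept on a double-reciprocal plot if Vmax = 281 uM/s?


y-intercept = 1/Vmax
= 1/281
= 0.0036 s/uM

0.0036 s/uM


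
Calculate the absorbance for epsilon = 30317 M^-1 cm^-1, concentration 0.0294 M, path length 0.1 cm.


A = epsilon * c * l
A = 30317 * 0.0294 * 0.1
A = 89.132

89.132


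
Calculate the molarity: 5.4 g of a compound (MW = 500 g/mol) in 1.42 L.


C = (mass / MW) / volume
C = (5.4 / 500) / 1.42
C = 0.0076 M

0.0076 M


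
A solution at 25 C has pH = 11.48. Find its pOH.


pOH = 14 - pH
pOH = 14 - 11.48
pOH = 2.52

2.52


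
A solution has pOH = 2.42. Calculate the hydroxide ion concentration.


[OH-] = 10^(-pOH)
[OH-] = 10^(-2.42)
[OH-] = 0.0038 M

0.0038 M


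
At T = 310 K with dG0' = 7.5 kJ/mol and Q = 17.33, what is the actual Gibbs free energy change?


dG = dG0' + RT * ln(Q) / 1000
dG = 7.5 + 8.314 * 310 * ln(17.33) / 1000
dG = 14.8517 kJ/mol

14.8517 kJ/mol


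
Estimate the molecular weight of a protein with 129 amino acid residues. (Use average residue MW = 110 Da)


MW = n_residues * 110 Da
MW = 129 * 110
MW = 14190 Da

14190 Da


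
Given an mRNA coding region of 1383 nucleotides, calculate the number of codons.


codons = nucleotides / 3
codons = 1383 / 3 = 461

461


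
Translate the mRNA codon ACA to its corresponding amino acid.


Standard genetic code lookup.
Codon ACA -> Thr

Thr


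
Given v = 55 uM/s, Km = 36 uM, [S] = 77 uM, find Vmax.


Vmax = v * (Km + [S]) / [S]
Vmax = 55 * (36 + 77) / 77
Vmax = 80.7143 uM/s

80.7143 uM/s


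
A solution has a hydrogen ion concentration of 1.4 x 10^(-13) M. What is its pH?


pH = -log10([H+])
pH = -log10(1.4 x 10^(-13))
pH = 12.8539

12.8539


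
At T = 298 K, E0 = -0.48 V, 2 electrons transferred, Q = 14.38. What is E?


E = E0 - (RT/nF) * ln(Q)
E = -0.48 - (8.314 * 298 / (2 * 96485)) * ln(14.38)
E = -0.5142 V

-0.5142 V


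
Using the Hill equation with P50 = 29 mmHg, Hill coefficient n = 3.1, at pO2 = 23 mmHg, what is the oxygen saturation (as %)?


Y = pO2^n / (P50^n + pO2^n)
Y = 23^3.1 / (29^3.1 + 23^3.1)
Y = 32.77%

32.77%


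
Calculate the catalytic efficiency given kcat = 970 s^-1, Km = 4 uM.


Catalytic efficiency = kcat / Km
= 970 / 4
= 242.5 uM^-1*s^-1

242.5 uM^-1*s^-1


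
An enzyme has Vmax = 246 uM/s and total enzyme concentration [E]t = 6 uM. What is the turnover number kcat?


kcat = Vmax / [E]t
kcat = 246 / 6
kcat = 41.0 s^-1

41.0 s^-1


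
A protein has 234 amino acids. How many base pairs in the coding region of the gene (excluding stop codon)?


Each amino acid = 1 codon = 3 bp
bp = 234 * 3 = 702 bp

702 bp


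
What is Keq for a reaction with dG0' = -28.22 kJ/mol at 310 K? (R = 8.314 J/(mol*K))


Keq = exp(-dG0 * 1000 / (R * T))
Keq = exp(-(-28.22) * 1000 / (8.314 * 310))
Keq = 56912.6709

56912.6709


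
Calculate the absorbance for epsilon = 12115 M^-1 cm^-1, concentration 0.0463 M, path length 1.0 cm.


A = epsilon * c * l
A = 12115 * 0.0463 * 1.0
A = 560.9245

560.9245


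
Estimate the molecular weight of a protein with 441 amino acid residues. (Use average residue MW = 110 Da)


MW = n_residues * 110 Da
MW = 441 * 110
MW = 48510 Da

48510 Da


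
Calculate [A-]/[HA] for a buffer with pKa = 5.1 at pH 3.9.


[A-]/[HA] = 10^(pH - pKa)
= 10^(3.9 - 5.1)
= 0.0631

0.0631


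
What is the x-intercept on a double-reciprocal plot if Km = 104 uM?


x-intercept = -1/Km
= -1/104
= -0.0096 1/uM

-0.0096 1/uM


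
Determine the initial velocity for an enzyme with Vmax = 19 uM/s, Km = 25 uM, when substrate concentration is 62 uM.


v = Vmax * [S] / (Km + [S])
v = 19 * 62 / (25 + 62)
v = 13.5402 uM/s

13.5402 uM/s


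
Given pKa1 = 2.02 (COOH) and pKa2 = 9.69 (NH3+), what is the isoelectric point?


pI = (pKa1 + pKa2) / 2
pI = (2.02 + 9.69) / 2
pI = 5.855

5.855


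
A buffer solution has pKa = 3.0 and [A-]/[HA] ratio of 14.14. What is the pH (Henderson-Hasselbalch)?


pH = pKa + log10([A-]/[HA])
pH = 3.0 + log10(14.14)
pH = 4.1504

4.1504


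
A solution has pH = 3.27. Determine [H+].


[H+] = 10^(-pH)
[H+] = 10^(-3.27)
[H+] = 5.370e-04 M

5.370e-04 M


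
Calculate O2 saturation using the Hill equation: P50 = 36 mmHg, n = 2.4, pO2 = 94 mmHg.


Y = pO2^n / (P50^n + pO2^n)
Y = 94^2.4 / (36^2.4 + 94^2.4)
Y = 90.92%

90.92%


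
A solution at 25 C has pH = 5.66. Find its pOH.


pOH = 14 - pH
pOH = 14 - 5.66
pOH = 8.34

8.34


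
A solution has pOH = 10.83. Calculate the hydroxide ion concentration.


[OH-] = 10^(-pOH)
[OH-] = 10^(-10.83)
[OH-] = 1.479e-11 M

1.479e-11 M


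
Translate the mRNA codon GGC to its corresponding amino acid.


Standard genetic code lookup.
Codon GGC -> Gly

Gly


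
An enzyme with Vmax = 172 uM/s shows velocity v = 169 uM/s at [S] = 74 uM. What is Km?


Km = [S] * (Vmax - v) / v
Km = 74 * (172 - 169) / 169
Km = 1.3136 uM

1.3136 uM


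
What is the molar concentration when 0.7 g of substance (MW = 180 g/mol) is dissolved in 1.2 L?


C = (mass / MW) / volume
C = (0.7 / 180) / 1.2
C = 0.0032 M

0.0032 M


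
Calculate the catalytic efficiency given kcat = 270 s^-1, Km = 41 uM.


Catalytic efficiency = kcat / Km
= 270 / 41
= 6.5854 uM^-1*s^-1

6.5854 uM^-1*s^-1


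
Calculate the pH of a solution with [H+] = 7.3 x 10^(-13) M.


pH = -log10([H+])
pH = -log10(7.3 x 10^(-13))
pH = 12.1367

12.1367


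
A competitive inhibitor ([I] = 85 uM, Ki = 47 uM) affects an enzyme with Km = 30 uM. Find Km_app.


Km_app = Km * (1 + [I]/Ki)
Km_app = 30 * (1 + 85/47)
Km_app = 84.2553 uM

84.2553 uM


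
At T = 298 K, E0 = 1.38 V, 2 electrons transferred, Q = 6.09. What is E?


E = E0 - (RT/nF) * ln(Q)
E = 1.38 - (8.314 * 298 / (2 * 96485)) * ln(6.09)
E = 1.3568 V

1.3568 V


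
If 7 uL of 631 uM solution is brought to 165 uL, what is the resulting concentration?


C2 = C1 * V1 / V2
C2 = 631 * 7 / 165
C2 = 26.7697 uM

26.7697 uM


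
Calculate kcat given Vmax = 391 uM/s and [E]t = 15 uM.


kcat = Vmax / [E]t
kcat = 391 / 15
kcat = 26.0667 s^-1

26.0667 s^-1


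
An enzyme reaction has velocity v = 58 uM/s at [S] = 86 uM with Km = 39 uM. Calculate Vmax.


Vmax = v * (Km + [S]) / [S]
Vmax = 58 * (39 + 86) / 86
Vmax = 84.3023 uM/s

84.3023 uM/s


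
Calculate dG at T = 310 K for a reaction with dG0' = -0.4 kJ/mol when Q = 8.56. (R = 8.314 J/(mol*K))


dG = dG0' + RT * ln(Q) / 1000
dG = -0.4 + 8.314 * 310 * ln(8.56) / 1000
dG = 5.1338 kJ/mol

5.1338 kJ/mol


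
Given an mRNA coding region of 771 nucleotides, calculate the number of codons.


codons = nucleotides / 3
codons = 771 / 3 = 257

257


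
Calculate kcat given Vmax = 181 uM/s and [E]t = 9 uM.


kcat = Vmax / [E]t
kcat = 181 / 9
kcat = 20.1111 s^-1

20.1111 s^-1


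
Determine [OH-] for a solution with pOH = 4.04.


[OH-] = 10^(-pOH)
[OH-] = 10^(-4.04)
[OH-] = 9.120e-05 M

9.120e-05 M


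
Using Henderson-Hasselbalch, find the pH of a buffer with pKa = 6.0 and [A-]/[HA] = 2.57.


pH = pKa + log10([A-]/[HA])
pH = 6.0 + log10(2.57)
pH = 6.4099

6.4099


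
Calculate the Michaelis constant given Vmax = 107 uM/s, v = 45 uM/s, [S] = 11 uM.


Km = [S] * (Vmax - v) / v
Km = 11 * (107 - 45) / 45
Km = 15.1556 uM

15.1556 uM


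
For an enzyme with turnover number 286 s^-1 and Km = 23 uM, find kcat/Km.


Catalytic efficiency = kcat / Km
= 286 / 23
= 12.4348 uM^-1*s^-1

12.4348 uM^-1*s^-1


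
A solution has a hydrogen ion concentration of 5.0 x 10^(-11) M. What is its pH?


pH = -log10([H+])
pH = -log10(5.0 x 10^(-11))
pH = 10.301

10.301


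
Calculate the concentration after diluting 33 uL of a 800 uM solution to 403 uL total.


C2 = C1 * V1 / V2
C2 = 800 * 33 / 403
C2 = 65.5087 uM

65.5087 uM


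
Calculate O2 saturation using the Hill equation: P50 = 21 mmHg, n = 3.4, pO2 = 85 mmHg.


Y = pO2^n / (P50^n + pO2^n)
Y = 85^3.4 / (21^3.4 + 85^3.4)
Y = 99.15%

99.15%


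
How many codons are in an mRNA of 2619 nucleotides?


codons = nucleotides / 3
codons = 2619 / 3 = 873

873


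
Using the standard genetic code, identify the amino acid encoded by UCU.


Standard genetic code lookup.
Codon UCU -> Ser

Ser


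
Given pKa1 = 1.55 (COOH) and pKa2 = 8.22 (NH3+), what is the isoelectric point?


pI = (pKa1 + pKa2) / 2
pI = (1.55 + 8.22) / 2
pI = 4.885

4.885


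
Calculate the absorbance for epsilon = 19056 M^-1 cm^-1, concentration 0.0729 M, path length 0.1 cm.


A = epsilon * c * l
A = 19056 * 0.0729 * 0.1
A = 138.9182

138.9182


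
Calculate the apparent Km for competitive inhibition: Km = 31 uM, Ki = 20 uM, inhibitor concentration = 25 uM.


Km_app = Km * (1 + [I]/Ki)
Km_app = 31 * (1 + 25/20)
Km_app = 69.75 uM

69.75 uM


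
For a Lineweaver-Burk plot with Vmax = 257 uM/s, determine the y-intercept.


y-intercept = 1/Vmax
= 1/257
= 0.0039 s/uM

0.0039 s/uM


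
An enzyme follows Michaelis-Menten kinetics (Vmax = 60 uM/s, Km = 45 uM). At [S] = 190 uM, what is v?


v = Vmax * [S] / (Km + [S])
v = 60 * 190 / (45 + 190)
v = 48.5106 uM/s

48.5106 uM/s


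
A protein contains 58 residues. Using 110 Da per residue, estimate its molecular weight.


MW = n_residues * 110 Da
MW = 58 * 110
MW = 6380 Da

6380 Da


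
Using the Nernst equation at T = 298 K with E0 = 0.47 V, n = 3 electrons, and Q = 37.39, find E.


E = E0 - (RT/nF) * ln(Q)
E = 0.47 - (8.314 * 298 / (3 * 96485)) * ln(37.39)
E = 0.439 V

0.439 V


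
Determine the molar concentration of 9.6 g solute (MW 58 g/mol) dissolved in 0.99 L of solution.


C = (mass / MW) / volume
C = (9.6 / 58) / 0.99
C = 0.1672 M

0.1672 M


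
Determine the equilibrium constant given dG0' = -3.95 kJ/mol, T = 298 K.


Keq = exp(-dG0 * 1000 / (R * T))
Keq = exp(-(-3.95) * 1000 / (8.314 * 298))
Keq = 4.9249

4.9249


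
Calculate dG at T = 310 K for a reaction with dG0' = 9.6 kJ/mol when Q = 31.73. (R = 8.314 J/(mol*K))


dG = dG0' + RT * ln(Q) / 1000
dG = 9.6 + 8.314 * 310 * ln(31.73) / 1000
dG = 18.5105 kJ/mol

18.5105 kJ/mol


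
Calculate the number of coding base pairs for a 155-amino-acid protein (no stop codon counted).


Each amino acid = 1 codon = 3 bp
bp = 155 * 3 = 465 bp

465 bp


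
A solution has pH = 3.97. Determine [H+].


[H+] = 10^(-pH)
[H+] = 10^(-3.97)
[H+] = 1.072e-04 M

1.072e-04 M


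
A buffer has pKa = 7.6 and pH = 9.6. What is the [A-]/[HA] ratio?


[A-]/[HA] = 10^(pH - pKa)
= 10^(9.6 - 7.6)
= 100.0

100.0


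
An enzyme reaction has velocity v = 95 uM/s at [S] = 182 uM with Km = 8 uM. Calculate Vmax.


Vmax = v * (Km + [S]) / [S]
Vmax = 95 * (8 + 182) / 182
Vmax = 99.1758 uM/s

99.1758 uM/s


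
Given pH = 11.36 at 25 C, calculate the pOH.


pOH = 14 - pH
pOH = 14 - 11.36
pOH = 2.64

2.64


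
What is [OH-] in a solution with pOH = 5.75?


[OH-] = 10^(-pOH)
[OH-] = 10^(-5.75)
[OH-] = 1.778e-06 M

1.778e-06 M


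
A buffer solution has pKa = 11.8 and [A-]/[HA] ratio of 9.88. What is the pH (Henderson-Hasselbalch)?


pH = pKa + log10([A-]/[HA])
pH = 11.8 + log10(9.88)
pH = 12.7948

12.7948


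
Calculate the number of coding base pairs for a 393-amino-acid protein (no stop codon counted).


Each amino acid = 1 codon = 3 bp
bp = 393 * 3 = 1179 bp

1179 bp


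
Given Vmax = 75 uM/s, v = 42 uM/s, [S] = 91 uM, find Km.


Km = [S] * (Vmax - v) / v
Km = 91 * (75 - 42) / 42
Km = 71.5 uM

71.5 uM


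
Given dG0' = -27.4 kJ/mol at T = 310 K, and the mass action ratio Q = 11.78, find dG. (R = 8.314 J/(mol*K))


dG = dG0' + RT * ln(Q) / 1000
dG = -27.4 + 8.314 * 310 * ln(11.78) / 1000
dG = -21.0432 kJ/mol

-21.0432 kJ/mol


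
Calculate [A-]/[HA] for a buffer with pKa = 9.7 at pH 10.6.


[A-]/[HA] = 10^(pH - pKa)
= 10^(10.6 - 9.7)
= 7.9433

7.9433


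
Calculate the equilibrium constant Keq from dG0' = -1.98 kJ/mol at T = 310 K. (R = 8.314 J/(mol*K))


Keq = exp(-dG0 * 1000 / (R * T))
Keq = exp(-(-1.98) * 1000 / (8.314 * 310))
Keq = 2.156

2.156


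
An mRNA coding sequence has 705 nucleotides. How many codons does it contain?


codons = nucleotides / 3
codons = 705 / 3 = 235

235


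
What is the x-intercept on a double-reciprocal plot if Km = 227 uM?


x-intercept = -1/Km
= -1/227
= -0.0044 1/uM

-0.0044 1/uM


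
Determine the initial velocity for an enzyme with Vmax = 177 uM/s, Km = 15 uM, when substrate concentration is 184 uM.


v = Vmax * [S] / (Km + [S])
v = 177 * 184 / (15 + 184)
v = 163.6583 uM/s

163.6583 uM/s


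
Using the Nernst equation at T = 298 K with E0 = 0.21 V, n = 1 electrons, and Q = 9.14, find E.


E = E0 - (RT/nF) * ln(Q)
E = 0.21 - (8.314 * 298 / (1 * 96485)) * ln(9.14)
E = 0.1532 V

0.1532 V


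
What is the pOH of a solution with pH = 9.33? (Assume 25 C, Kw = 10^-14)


pOH = 14 - pH
pOH = 14 - 9.33
pOH = 4.67

4.67


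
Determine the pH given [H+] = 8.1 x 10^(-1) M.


pH = -log10([H+])
pH = -log10(8.1 x 10^(-1))
pH = 0.0915

0.0915


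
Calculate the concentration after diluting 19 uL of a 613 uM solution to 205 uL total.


C2 = C1 * V1 / V2
C2 = 613 * 19 / 205
C2 = 56.8146 uM

56.8146 uM


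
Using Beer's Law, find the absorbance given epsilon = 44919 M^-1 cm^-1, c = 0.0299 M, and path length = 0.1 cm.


A = epsilon * c * l
A = 44919 * 0.0299 * 0.1
A = 134.3078

134.3078


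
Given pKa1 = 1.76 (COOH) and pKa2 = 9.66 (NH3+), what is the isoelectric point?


pI = (pKa1 + pKa2) / 2
pI = (1.76 + 9.66) / 2
pI = 5.71

5.71


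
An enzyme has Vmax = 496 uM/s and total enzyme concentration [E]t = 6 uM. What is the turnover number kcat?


kcat = Vmax / [E]t
kcat = 496 / 6
kcat = 82.6667 s^-1

82.6667 s^-1


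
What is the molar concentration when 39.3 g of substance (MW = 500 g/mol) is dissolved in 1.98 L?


C = (mass / MW) / volume
C = (39.3 / 500) / 1.98
C = 0.0397 M

0.0397 M


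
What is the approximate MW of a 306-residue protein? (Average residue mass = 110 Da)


MW = n_residues * 110 Da
MW = 306 * 110
MW = 33660 Da

33660 Da


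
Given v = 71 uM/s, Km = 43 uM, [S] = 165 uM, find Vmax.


Vmax = v * (Km + [S]) / [S]
Vmax = 71 * (43 + 165) / 165
Vmax = 89.503 uM/s

89.503 uM/s


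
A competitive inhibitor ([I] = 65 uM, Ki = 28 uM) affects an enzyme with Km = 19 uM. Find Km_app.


Km_app = Km * (1 + [I]/Ki)
Km_app = 19 * (1 + 65/28)
Km_app = 63.1071 uM

63.1071 uM


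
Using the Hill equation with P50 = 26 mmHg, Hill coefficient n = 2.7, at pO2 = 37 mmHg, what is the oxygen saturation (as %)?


Y = pO2^n / (P50^n + pO2^n)
Y = 37^2.7 / (26^2.7 + 37^2.7)
Y = 72.16%

72.16%


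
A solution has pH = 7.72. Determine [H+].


[H+] = 10^(-pH)
[H+] = 10^(-7.72)
[H+] = 1.905e-08 M

1.905e-08 M


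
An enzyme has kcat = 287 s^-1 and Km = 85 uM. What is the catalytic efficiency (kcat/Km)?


Catalytic efficiency = kcat / Km
= 287 / 85
= 3.3765 uM^-1*s^-1

3.3765 uM^-1*s^-1


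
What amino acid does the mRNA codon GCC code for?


Standard genetic code lookup.
Codon GCC -> Ala

Ala


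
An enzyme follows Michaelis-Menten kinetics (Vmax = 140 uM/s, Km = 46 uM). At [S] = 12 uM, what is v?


v = Vmax * [S] / (Km + [S])
v = 140 * 12 / (46 + 12)
v = 28.9655 uM/s

28.9655 uM/s


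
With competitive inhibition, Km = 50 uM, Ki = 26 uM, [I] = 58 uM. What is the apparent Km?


Km_app = Km * (1 + [I]/Ki)
Km_app = 50 * (1 + 58/26)
Km_app = 161.5385 uM

161.5385 uM


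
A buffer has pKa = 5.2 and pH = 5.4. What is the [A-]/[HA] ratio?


[A-]/[HA] = 10^(pH - pKa)
= 10^(5.4 - 5.2)
= 1.5849

1.5849


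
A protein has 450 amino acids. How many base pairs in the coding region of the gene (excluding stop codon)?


Each amino acid = 1 codon = 3 bp
bp = 450 * 3 = 1350 bp

1350 bp


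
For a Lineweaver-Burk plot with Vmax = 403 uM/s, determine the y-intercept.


y-intercept = 1/Vmax
= 1/403
= 0.0025 s/uM

0.0025 s/uM


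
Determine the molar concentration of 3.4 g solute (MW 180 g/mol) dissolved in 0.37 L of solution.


C = (mass / MW) / volume
C = (3.4 / 180) / 0.37
C = 0.0511 M

0.0511 M


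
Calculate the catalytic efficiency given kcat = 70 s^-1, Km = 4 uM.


Catalytic efficiency = kcat / Km
= 70 / 4
= 17.5 uM^-1*s^-1

17.5 uM^-1*s^-1


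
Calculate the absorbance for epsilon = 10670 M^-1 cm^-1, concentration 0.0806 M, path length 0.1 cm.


A = epsilon * c * l
A = 10670 * 0.0806 * 0.1
A = 86.0002

86.0002


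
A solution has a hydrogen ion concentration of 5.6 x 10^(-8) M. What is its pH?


pH = -log10([H+])
pH = -log10(5.6 x 10^(-8))
pH = 7.2518

7.2518


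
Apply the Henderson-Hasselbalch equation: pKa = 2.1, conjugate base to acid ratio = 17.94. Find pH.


pH = pKa + log10([A-]/[HA])
pH = 2.1 + log10(17.94)
pH = 3.3538

3.3538


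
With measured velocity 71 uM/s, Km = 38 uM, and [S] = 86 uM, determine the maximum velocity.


Vmax = v * (Km + [S]) / [S]
Vmax = 71 * (38 + 86) / 86
Vmax = 102.3721 uM/s

102.3721 uM/s


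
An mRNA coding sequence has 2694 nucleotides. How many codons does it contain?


codons = nucleotides / 3
codons = 2694 / 3 = 898

898


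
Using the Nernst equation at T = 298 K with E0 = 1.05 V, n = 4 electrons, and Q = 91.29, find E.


E = E0 - (RT/nF) * ln(Q)
E = 1.05 - (8.314 * 298 / (4 * 96485)) * ln(91.29)
E = 1.021 V

1.021 V


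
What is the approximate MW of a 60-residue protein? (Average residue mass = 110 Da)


MW = n_residues * 110 Da
MW = 60 * 110
MW = 6600 Da

6600 Da


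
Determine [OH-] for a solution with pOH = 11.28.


[OH-] = 10^(-pOH)
[OH-] = 10^(-11.28)
[OH-] = 5.248e-12 M

5.248e-12 M


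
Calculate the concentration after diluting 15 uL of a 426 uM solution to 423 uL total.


C2 = C1 * V1 / V2
C2 = 426 * 15 / 423
C2 = 15.1064 uM

15.1064 uM


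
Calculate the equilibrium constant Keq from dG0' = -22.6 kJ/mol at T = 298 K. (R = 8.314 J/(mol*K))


Keq = exp(-dG0 * 1000 / (R * T))
Keq = exp(-(-22.6) * 1000 / (8.314 * 298))
Keq = 9152.9709

9152.9709


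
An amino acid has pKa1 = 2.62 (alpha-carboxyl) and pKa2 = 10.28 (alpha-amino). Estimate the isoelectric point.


pI = (pKa1 + pKa2) / 2
pI = (2.62 + 10.28) / 2
pI = 6.45

6.45


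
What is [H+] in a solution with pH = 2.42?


[H+] = 10^(-pH)
[H+] = 10^(-2.42)
[H+] = 0.0038 M

0.0038 M


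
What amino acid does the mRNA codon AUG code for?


Standard genetic code lookup.
Codon AUG -> Met (start)

Met (start)


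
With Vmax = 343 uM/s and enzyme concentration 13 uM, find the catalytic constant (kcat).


kcat = Vmax / [E]t
kcat = 343 / 13
kcat = 26.3846 s^-1

26.3846 s^-1


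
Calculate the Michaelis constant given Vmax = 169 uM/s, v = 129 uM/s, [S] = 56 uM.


Km = [S] * (Vmax - v) / v
Km = 56 * (169 - 129) / 129
Km = 17.3643 uM

17.3643 uM


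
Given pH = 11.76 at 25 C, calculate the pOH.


pOH = 14 - pH
pOH = 14 - 11.76
pOH = 2.24

2.24


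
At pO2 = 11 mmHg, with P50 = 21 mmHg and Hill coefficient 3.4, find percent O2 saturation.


Y = pO2^n / (P50^n + pO2^n)
Y = 11^3.4 / (21^3.4 + 11^3.4)
Y = 9.99%

9.99%


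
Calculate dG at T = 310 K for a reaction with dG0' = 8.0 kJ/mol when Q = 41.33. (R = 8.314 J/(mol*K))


dG = dG0' + RT * ln(Q) / 1000
dG = 8.0 + 8.314 * 310 * ln(41.33) / 1000
dG = 17.5918 kJ/mol

17.5918 kJ/mol


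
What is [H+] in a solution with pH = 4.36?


[H+] = 10^(-pH)
[H+] = 10^(-4.36)
[H+] = 4.365e-05 M

4.365e-05 M


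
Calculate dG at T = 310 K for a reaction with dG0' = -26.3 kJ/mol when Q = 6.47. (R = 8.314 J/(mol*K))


dG = dG0' + RT * ln(Q) / 1000
dG = -26.3 + 8.314 * 310 * ln(6.47) / 1000
dG = -21.4877 kJ/mol

-21.4877 kJ/mol


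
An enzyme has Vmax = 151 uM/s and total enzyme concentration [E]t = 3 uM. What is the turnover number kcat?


kcat = Vmax / [E]t
kcat = 151 / 3
kcat = 50.3333 s^-1

50.3333 s^-1


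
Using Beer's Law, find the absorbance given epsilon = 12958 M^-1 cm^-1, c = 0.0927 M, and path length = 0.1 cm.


A = epsilon * c * l
A = 12958 * 0.0927 * 0.1
A = 120.1207

120.1207


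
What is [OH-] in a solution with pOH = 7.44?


[OH-] = 10^(-pOH)
[OH-] = 10^(-7.44)
[OH-] = 3.631e-08 M

3.631e-08 M


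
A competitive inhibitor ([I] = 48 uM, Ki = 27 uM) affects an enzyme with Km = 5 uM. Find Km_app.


Km_app = Km * (1 + [I]/Ki)
Km_app = 5 * (1 + 48/27)
Km_app = 13.8889 uM

13.8889 uM


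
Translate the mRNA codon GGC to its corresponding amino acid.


Standard genetic code lookup.
Codon GGC -> Gly

Gly


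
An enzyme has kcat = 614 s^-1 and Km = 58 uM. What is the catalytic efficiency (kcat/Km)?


Catalytic efficiency = kcat / Km
= 614 / 58
= 10.5862 uM^-1*s^-1

10.5862 uM^-1*s^-1


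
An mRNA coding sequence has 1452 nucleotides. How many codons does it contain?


codons = nucleotides / 3
codons = 1452 / 3 = 484

484
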